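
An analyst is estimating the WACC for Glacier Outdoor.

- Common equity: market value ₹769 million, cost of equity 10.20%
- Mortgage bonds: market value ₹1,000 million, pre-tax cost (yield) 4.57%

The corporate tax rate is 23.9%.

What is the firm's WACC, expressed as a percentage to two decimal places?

Total capital V = 769 + 1000 = 1769.
Equity: weight = 769/1769 = 0.4347; cost = 10.2%.
Mortgage bonds: weight = 1000/1769 = 0.5653; after-tax cost = 4.57% × (1 − 23.9%) = 3.4778%.
WACC = 0.4347 × 10.2000% + 0.5653 × 3.4778% = 6.4000%.

6.40%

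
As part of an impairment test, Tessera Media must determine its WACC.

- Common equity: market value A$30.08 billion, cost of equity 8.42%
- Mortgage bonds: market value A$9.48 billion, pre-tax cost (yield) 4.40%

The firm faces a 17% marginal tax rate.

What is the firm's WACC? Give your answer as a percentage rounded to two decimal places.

Total capital V = 30.08 + 9.48 = 39.56.
Equity: weight = 30.08/39.56 = 0.7604; cost = 8.42%.
Mortgage bonds: weight = 9.48/39.56 = 0.2396; after-tax cost = 4.4% × (1 − 17%) = 3.6520%.
WACC = 0.7604 × 8.4200% + 0.2396 × 3.6520% = 7.2774%.

7.28%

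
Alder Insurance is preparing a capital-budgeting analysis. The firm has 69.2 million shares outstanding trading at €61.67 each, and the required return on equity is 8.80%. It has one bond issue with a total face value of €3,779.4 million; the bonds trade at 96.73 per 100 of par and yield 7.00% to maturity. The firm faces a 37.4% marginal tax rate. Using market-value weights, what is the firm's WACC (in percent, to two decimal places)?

Market value of equity E = 61.67 × 69.2m = 4267.564m. Market value of debt D = 3779.4m × 96.73/100 = 3655.81362m.
Total capital V = 4267.564 + 3655.81362 = 7923.37762.
Equity: weight = 4267.564/7923.37762 = 0.5386; cost = 8.8%.
Bonds outstanding: weight = 3655.81362/7923.37762 = 0.4614; after-tax cost = 7% × (1 − 37.4%) = 4.3820%.
WACC = 0.5386 × 8.8000% + 0.4614 × 4.3820% = 6.7616%.

6.76%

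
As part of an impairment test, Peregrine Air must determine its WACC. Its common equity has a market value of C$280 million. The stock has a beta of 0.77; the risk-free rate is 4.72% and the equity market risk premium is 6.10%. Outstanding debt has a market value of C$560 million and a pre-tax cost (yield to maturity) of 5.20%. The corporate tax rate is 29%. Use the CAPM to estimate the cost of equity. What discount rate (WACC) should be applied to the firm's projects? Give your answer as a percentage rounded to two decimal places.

5.60%

Cost of equity via CAPM: Re = 4.72% + 0.77 × 6.1% = 9.4170%.
Total capital V = 280 + 560 = 840.
Equity: weight = 280/840 = 0.3333; cost = 9.417%.
Debt: weight = 560/840 = 0.6667; after-tax cost = 5.2% × (1 − 29%) = 3.6920%.
WACC = 0.3333 × 9.4170% + 0.6667 × 3.6920% = 5.6003%.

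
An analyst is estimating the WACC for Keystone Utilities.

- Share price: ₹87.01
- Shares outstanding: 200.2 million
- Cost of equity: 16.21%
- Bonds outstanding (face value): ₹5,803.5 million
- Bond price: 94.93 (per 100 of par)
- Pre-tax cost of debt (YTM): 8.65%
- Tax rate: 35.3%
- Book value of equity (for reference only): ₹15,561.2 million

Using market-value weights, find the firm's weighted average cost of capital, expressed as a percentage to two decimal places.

13.66%

Market value of equity E = 87.01 × 200.2m = 17419.402m. Market value of debt D = 5803.5m × 94.93/100 = 5509.26255m.
Total capital V = 17419.402 + 5509.26255 = 22928.66455.
Equity: weight = 17419.402/22928.66455 = 0.7597; cost = 16.21%.
Bonds outstanding: weight = 5509.26255/22928.66455 = 0.2403; after-tax cost = 8.65% × (1 − 35.3%) = 5.5966%.
WACC = 0.7597 × 16.2100% + 0.2403 × 5.5966% = 13.6598%.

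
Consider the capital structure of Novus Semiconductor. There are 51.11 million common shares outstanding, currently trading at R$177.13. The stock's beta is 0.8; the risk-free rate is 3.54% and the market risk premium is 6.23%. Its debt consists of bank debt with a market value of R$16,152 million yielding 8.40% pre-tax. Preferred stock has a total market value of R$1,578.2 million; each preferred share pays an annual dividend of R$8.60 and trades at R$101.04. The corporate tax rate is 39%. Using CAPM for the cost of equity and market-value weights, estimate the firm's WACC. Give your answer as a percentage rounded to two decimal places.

Cost of equity via CAPM: Re = 3.54% + 0.8 × 6.23% = 8.5240%.
Cost of preferred: Rp = 8.6 / 101.04 = 8.5115%.
Market value of equity E = 177.13 × 51.11m = 9053.1143m.
Total capital V = 9053.1143 + 1578.2 + 16152 = 26783.3143.
Equity: weight = 9053.1143/26783.3143 = 0.3380; cost = 8.524%.
Preferred: weight = 1578.2/26783.3143 = 0.0589; cost = 8.5115%.
Bank debt: weight = 16152/26783.3143 = 0.6031; after-tax cost = 8.4% × (1 − 39%) = 5.1240%.
WACC = 0.3380 × 8.5240% + 0.0589 × 8.5115% + 0.6031 × 5.1240% = 6.4729%.

6.47%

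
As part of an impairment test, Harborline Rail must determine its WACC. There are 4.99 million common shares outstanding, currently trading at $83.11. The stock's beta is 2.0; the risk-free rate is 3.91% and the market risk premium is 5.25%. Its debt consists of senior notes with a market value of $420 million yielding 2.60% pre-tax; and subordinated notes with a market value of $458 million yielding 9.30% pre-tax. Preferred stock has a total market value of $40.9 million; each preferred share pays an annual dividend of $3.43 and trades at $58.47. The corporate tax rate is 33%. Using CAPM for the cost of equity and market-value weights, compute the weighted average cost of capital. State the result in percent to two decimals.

Cost of equity via CAPM: Re = 3.91% + 2.0 × 5.25% = 14.4100%.
Cost of preferred: Rp = 3.43 / 58.47 = 5.8663%.
Market value of equity E = 83.11 × 4.99m = 414.7189m.
Total capital V = 414.7189 + 40.9 + 420 + 458 = 1333.6189.
Equity: weight = 414.7189/1333.6189 = 0.3110; cost = 14.41%.
Preferred: weight = 40.9/1333.6189 = 0.0307; cost = 5.8663%.
Senior notes: weight = 420/1333.6189 = 0.3149; after-tax cost = 2.6% × (1 − 33%) = 1.7420%.
Subordinated notes: weight = 458/1333.6189 = 0.3434; after-tax cost = 9.3% × (1 − 33%) = 6.2310%.
WACC = 0.3110 × 14.4100% + 0.0307 × 5.8663% + 0.3149 × 1.7420% + 0.3434 × 6.2310% = 7.3495%.

7.35%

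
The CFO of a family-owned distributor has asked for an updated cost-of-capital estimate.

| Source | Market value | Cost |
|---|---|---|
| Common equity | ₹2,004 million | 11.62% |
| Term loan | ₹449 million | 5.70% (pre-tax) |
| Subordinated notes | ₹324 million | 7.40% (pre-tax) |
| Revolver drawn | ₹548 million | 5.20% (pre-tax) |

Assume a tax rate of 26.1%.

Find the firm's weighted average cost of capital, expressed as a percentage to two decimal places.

8.74%

Total capital V = 2004 + 449 + 324 + 548 = 3325.
Equity: weight = 2004/3325 = 0.6027; cost = 11.62%.
Term loan: weight = 449/3325 = 0.1350; after-tax cost = 5.7% × (1 − 26.1%) = 4.2123%.
Subordinated notes: weight = 324/3325 = 0.0974; after-tax cost = 7.4% × (1 − 26.1%) = 5.4686%.
Revolver drawn: weight = 548/3325 = 0.1648; after-tax cost = 5.2% × (1 − 26.1%) = 3.8428%.
WACC = 0.6027 × 11.6200% + 0.1350 × 4.2123% + 0.0974 × 5.4686% + 0.1648 × 3.8428% = 8.7385%.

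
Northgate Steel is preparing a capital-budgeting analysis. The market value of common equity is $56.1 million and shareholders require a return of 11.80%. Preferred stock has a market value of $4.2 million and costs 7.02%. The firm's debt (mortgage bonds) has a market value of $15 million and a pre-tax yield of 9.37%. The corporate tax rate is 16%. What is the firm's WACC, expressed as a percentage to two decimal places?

Total capital V = 56.1 + 4.2 + 15 = 75.3.
Equity: weight = 56.1/75.3 = 0.7450; cost = 11.8%.
Preferred: weight = 4.2/75.3 = 0.0558; cost = 7.02%.
Mortgage bonds: weight = 15/75.3 = 0.1992; after-tax cost = 9.37% × (1 − 16%) = 7.8708%.
WACC = 0.7450 × 11.8000% + 0.0558 × 7.0200% + 0.1992 × 7.8708% = 10.7507%.

10.75%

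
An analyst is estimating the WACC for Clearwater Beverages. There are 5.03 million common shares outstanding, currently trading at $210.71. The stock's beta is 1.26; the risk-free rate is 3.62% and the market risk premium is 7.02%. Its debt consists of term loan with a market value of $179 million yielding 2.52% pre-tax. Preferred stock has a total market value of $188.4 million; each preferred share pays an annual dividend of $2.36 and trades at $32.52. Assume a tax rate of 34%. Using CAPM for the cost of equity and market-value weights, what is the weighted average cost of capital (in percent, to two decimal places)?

Cost of equity via CAPM: Re = 3.62% + 1.26 × 7.02% = 12.4652%.
Cost of preferred: Rp = 2.36 / 32.52 = 7.2571%.
Market value of equity E = 210.71 × 5.03m = 1059.8713m.
Total capital V = 1059.8713 + 188.4 + 179 = 1427.2713.
Equity: weight = 1059.8713/1427.2713 = 0.7426; cost = 12.4652%.
Preferred: weight = 188.4/1427.2713 = 0.1320; cost = 7.2571%.
Term loan: weight = 179/1427.2713 = 0.1254; after-tax cost = 2.52% × (1 − 34%) = 1.6632%.
WACC = 0.7426 × 12.4652% + 0.1320 × 7.2571% + 0.1254 × 1.6632% = 10.4230%.

10.42%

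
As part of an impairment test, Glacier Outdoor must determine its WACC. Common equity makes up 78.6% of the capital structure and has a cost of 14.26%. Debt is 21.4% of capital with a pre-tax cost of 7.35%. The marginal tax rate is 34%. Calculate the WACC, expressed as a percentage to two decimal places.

12.25%

After-tax cost of debt = 7.35% × (1 − 34%) = 4.8510%.
WACC = 0.786 × 14.2600% + 0.214 × 4.8510% = 12.2465%.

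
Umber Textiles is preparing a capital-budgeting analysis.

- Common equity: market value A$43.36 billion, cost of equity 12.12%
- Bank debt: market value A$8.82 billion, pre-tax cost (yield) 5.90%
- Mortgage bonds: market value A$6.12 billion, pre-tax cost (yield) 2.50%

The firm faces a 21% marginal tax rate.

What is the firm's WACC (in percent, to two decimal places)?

9.93%

Total capital V = 43.36 + 8.82 + 6.12 = 58.3.
Equity: weight = 43.36/58.3 = 0.7437; cost = 12.12%.
Bank debt: weight = 8.82/58.3 = 0.1513; after-tax cost = 5.9% × (1 − 21%) = 4.6610%.
Mortgage bonds: weight = 6.12/58.3 = 0.1050; after-tax cost = 2.5% × (1 − 21%) = 1.9750%.
WACC = 0.7437 × 12.1200% + 0.1513 × 4.6610% + 0.1050 × 1.9750% = 9.9266%.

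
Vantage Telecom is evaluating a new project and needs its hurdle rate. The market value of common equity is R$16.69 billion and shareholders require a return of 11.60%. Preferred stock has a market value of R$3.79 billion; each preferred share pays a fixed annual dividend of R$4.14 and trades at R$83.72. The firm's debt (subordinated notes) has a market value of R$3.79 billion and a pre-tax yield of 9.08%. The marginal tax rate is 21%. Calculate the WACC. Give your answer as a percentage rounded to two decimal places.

9.87%

Cost of preferred: Rp = 4.14 / 83.72 = 4.9451%.
Total capital V = 16.69 + 3.79 + 3.79 = 24.27.
Equity: weight = 16.69/24.27 = 0.6877; cost = 11.6%.
Preferred: weight = 3.79/24.27 = 0.1562; cost = 4.9451%.
Subordinated notes: weight = 3.79/24.27 = 0.1562; after-tax cost = 9.08% × (1 − 21%) = 7.1732%.
WACC = 0.6877 × 11.6000% + 0.1562 × 4.9451% + 0.1562 × 7.1732% = 9.8695%.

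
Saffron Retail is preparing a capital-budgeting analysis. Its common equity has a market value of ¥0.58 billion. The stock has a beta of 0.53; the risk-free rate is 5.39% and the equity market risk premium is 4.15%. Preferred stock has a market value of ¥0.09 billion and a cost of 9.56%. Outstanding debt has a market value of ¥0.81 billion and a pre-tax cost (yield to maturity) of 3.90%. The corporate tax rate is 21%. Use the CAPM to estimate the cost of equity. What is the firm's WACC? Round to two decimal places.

5.24%

Cost of equity via CAPM: Re = 5.39% + 0.53 × 4.15% = 7.5895%.
Total capital V = 0.58 + 0.09 + 0.81 = 1.48.
Equity: weight = 0.58/1.48 = 0.3919; cost = 7.5895%.
Preferred: weight = 0.09/1.48 = 0.0608; cost = 9.56%.
Debt: weight = 0.81/1.48 = 0.5473; after-tax cost = 3.9% × (1 − 21%) = 3.0810%.
WACC = 0.3919 × 7.5895% + 0.0608 × 9.5600% + 0.5473 × 3.0810% = 5.2418%.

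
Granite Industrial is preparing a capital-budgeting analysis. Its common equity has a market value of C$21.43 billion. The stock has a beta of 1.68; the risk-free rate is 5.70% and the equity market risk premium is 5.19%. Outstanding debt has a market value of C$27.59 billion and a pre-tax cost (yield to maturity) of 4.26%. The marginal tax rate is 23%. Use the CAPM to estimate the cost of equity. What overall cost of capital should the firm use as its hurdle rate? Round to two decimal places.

Cost of equity via CAPM: Re = 5.7% + 1.68 × 5.19% = 14.4192%.
Total capital V = 21.43 + 27.59 = 49.02.
Equity: weight = 21.43/49.02 = 0.4372; cost = 14.4192%.
Debt: weight = 27.59/49.02 = 0.5628; after-tax cost = 4.26% × (1 − 23%) = 3.2802%.
WACC = 0.4372 × 14.4192% + 0.5628 × 3.2802% = 8.1498%.

8.15%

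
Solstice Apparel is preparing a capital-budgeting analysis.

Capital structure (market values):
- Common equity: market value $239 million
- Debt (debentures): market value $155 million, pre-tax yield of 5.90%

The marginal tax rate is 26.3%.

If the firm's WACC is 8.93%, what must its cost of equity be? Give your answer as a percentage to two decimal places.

Total capital V = 239 + 155 = 394.
Equity weight = 239/394 = 0.6066.
Debentures weight = 155/394 = 0.3934.
Debt contribution = 0.3934 × 5.9% × (1 − 26.3%) = 1.7106%.
Required equity contribution = 8.93% − 1.7106% = 7.2194%.
Re = 7.2194% / 0.6066 = 11.9014%.

11.90%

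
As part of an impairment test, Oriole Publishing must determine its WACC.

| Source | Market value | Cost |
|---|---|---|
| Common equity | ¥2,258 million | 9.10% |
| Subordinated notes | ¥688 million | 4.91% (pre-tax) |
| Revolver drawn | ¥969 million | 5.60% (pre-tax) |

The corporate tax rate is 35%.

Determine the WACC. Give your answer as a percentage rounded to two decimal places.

6.71%

Total capital V = 2258 + 688 + 969 = 3915.
Equity: weight = 2258/3915 = 0.5768; cost = 9.1%.
Subordinated notes: weight = 688/3915 = 0.1757; after-tax cost = 4.91% × (1 − 35%) = 3.1915%.
Revolver drawn: weight = 969/3915 = 0.2475; after-tax cost = 5.6% × (1 − 35%) = 3.6400%.
WACC = 0.5768 × 9.1000% + 0.1757 × 3.1915% + 0.2475 × 3.6400% = 6.7103%.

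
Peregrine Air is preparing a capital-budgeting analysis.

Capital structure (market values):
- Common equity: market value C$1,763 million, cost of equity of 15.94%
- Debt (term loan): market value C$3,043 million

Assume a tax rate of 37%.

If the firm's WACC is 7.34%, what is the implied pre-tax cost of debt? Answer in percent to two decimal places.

3.74%

Total capital V = 1763 + 3043 = 4806.
Equity weight = 1763/4806 = 0.3668.
Term loan weight = 3043/4806 = 0.6332.
Equity contribution = 0.3668 × 15.94% = 5.8473%.
Remaining for debt = 7.34% − 5.8473% = 1.4927%.
Rd × (1 − 37%) × 0.6332 = 1.4927%  ⇒  Rd = 3.7420%.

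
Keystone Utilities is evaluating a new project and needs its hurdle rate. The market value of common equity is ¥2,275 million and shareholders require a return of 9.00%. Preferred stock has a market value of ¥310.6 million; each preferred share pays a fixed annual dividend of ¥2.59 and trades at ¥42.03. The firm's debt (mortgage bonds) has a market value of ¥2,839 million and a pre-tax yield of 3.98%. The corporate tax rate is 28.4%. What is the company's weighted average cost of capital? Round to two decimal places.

Cost of preferred: Rp = 2.59 / 42.03 = 6.1623%.
Total capital V = 2275 + 310.6 + 2839 = 5424.6.
Equity: weight = 2275/5424.6 = 0.4194; cost = 9%.
Preferred: weight = 310.6/5424.6 = 0.0573; cost = 6.1623%.
Mortgage bonds: weight = 2839/5424.6 = 0.5234; after-tax cost = 3.98% × (1 − 28.4%) = 2.8497%.
WACC = 0.4194 × 9.0000% + 0.0573 × 6.1623% + 0.5234 × 2.8497% = 5.6187%.

5.62%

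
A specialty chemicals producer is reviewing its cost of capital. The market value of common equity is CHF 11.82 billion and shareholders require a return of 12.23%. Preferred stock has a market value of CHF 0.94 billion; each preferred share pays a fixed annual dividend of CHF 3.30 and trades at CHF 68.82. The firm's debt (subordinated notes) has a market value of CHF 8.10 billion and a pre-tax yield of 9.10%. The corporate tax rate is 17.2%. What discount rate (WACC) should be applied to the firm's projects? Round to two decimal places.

10.07%

Cost of preferred: Rp = 3.3 / 68.82 = 4.7951%.
Total capital V = 11.82 + 0.94 + 8.1 = 20.86.
Equity: weight = 11.82/20.86 = 0.5666; cost = 12.23%.
Preferred: weight = 0.94/20.86 = 0.0451; cost = 4.7951%.
Subordinated notes: weight = 8.1/20.86 = 0.3883; after-tax cost = 9.1% × (1 − 17.2%) = 7.5348%.
WACC = 0.5666 × 12.2300% + 0.0451 × 4.7951% + 0.3883 × 7.5348% = 10.0718%.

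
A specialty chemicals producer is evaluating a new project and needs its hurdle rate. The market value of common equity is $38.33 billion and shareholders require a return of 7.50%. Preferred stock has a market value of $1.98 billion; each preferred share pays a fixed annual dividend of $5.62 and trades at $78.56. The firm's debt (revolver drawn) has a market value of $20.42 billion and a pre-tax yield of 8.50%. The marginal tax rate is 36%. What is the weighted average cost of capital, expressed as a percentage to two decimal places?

Cost of preferred: Rp = 5.62 / 78.56 = 7.1538%.
Total capital V = 38.33 + 1.98 + 20.42 = 60.73.
Equity: weight = 38.33/60.73 = 0.6312; cost = 7.5%.
Preferred: weight = 1.98/60.73 = 0.0326; cost = 7.1538%.
Revolver drawn: weight = 20.42/60.73 = 0.3362; after-tax cost = 8.5% × (1 − 36%) = 5.4400%.
WACC = 0.6312 × 7.5000% + 0.0326 × 7.1538% + 0.3362 × 5.4400% = 6.7961%.

6.80%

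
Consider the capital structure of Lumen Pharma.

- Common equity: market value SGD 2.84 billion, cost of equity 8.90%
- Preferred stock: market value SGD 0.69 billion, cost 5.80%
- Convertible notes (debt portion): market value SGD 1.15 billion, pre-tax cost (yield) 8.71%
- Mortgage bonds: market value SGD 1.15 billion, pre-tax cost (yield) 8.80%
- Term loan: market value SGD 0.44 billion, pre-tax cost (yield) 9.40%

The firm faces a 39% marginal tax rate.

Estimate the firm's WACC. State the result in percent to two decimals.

7.03%

Total capital V = 2.84 + 0.69 + 1.15 + 1.15 + 0.44 = 6.27.
Equity: weight = 2.84/6.27 = 0.4530; cost = 8.9%.
Preferred: weight = 0.69/6.27 = 0.1100; cost = 5.8%.
Convertible notes (debt portion): weight = 1.15/6.27 = 0.1834; after-tax cost = 8.71% × (1 − 39%) = 5.3131%.
Mortgage bonds: weight = 1.15/6.27 = 0.1834; after-tax cost = 8.8% × (1 − 39%) = 5.3680%.
Term loan: weight = 0.44/6.27 = 0.0702; after-tax cost = 9.4% × (1 − 39%) = 5.7340%.
WACC = 0.4530 × 8.9000% + 0.1100 × 5.8000% + 0.1834 × 5.3131% + 0.1834 × 5.3680% + 0.0702 × 5.7340% = 7.0310%.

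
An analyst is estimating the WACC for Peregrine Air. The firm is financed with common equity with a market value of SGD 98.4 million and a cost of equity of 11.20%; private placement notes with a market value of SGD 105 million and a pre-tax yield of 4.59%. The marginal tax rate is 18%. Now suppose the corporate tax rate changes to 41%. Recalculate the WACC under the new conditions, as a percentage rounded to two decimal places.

6.82%

After the change:
Total capital V = 98.4 + 105 = 203.4.
Equity: weight = 98.4/203.4 = 0.4838; cost = 11.2%.
Private placement notes: weight = 105/203.4 = 0.5162; after-tax cost = 4.59% × (1 − 41%) = 2.7081%.
WACC = 0.4838 × 11.2000% + 0.5162 × 2.7081% = 6.8163%.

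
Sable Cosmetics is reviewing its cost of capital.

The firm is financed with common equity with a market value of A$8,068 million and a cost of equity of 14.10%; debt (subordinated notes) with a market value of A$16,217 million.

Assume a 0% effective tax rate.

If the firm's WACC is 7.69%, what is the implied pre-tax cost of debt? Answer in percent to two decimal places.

Total capital V = 8068 + 16217 = 24285.
Equity weight = 8068/24285 = 0.3322.
Subordinated notes weight = 16217/24285 = 0.6678.
Equity contribution = 0.3322 × 14.1% = 4.6843%.
Remaining for debt = 7.69% − 4.6843% = 3.0057%.
Rd × (1 − 0%) × 0.6678 = 3.0057%  ⇒  Rd = 4.5010%.

4.50%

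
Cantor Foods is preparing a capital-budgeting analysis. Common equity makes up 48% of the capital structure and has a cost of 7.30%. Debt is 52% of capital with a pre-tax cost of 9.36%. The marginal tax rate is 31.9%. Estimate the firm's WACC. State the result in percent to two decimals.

6.82%

After-tax cost of debt = 9.36% × (1 − 31.9%) = 6.3742%.
WACC = 0.480 × 7.3000% + 0.520 × 6.3742% = 6.8186%.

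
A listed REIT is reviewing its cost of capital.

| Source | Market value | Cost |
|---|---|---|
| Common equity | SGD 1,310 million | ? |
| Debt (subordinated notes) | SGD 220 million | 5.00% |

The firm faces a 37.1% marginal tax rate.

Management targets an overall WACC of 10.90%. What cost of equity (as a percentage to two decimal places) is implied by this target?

12.20%

Total capital V = 1310 + 220 = 1530.
Equity weight = 1310/1530 = 0.8562.
Subordinated notes weight = 220/1530 = 0.1438.
Debt contribution = 0.1438 × 5% × (1 − 37.1%) = 0.4522%.
Required equity contribution = 10.9% − 0.4522% = 10.4478%.
Re = 10.4478% / 0.8562 = 12.2024%.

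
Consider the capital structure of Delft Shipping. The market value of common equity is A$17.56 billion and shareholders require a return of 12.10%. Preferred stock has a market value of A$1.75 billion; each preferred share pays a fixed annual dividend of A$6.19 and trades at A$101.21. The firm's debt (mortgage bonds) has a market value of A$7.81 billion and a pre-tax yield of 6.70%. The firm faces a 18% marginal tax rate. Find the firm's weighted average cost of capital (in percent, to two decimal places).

9.81%

Cost of preferred: Rp = 6.19 / 101.21 = 6.1160%.
Total capital V = 17.56 + 1.75 + 7.81 = 27.12.
Equity: weight = 17.56/27.12 = 0.6475; cost = 12.1%.
Preferred: weight = 1.75/27.12 = 0.0645; cost = 6.116%.
Mortgage bonds: weight = 7.81/27.12 = 0.2880; after-tax cost = 6.7% × (1 − 18%) = 5.4940%.
WACC = 0.6475 × 12.1000% + 0.0645 × 6.1160% + 0.2880 × 5.4940% = 9.8115%.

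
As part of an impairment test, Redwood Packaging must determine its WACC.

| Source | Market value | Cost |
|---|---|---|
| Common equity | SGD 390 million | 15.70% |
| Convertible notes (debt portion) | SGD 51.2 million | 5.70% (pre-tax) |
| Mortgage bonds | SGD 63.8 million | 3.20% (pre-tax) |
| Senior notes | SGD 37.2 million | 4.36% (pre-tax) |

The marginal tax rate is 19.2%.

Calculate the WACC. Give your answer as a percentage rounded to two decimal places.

Total capital V = 390 + 51.2 + 63.8 + 37.2 = 542.2.
Equity: weight = 390/542.2 = 0.7193; cost = 15.7%.
Convertible notes (debt portion): weight = 51.2/542.2 = 0.0944; after-tax cost = 5.7% × (1 − 19.2%) = 4.6056%.
Mortgage bonds: weight = 63.8/542.2 = 0.1177; after-tax cost = 3.2% × (1 − 19.2%) = 2.5856%.
Senior notes: weight = 37.2/542.2 = 0.0686; after-tax cost = 4.36% × (1 − 19.2%) = 3.5229%.
WACC = 0.7193 × 15.7000% + 0.0944 × 4.6056% + 0.1177 × 2.5856% + 0.0686 × 3.5229% = 12.2737%.

12.27%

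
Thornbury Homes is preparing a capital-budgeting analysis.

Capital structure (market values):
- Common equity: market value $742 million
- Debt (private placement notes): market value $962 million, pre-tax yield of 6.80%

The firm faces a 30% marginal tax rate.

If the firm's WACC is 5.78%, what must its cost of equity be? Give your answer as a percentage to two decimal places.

Total capital V = 742 + 962 = 1704.
Equity weight = 742/1704 = 0.4354.
Private placement notes weight = 962/1704 = 0.5646.
Debt contribution = 0.5646 × 6.8% × (1 − 30%) = 2.6873%.
Required equity contribution = 5.78% − 2.6873% = 3.0927%.
Re = 3.0927% / 0.4354 = 7.1024%.

7.10%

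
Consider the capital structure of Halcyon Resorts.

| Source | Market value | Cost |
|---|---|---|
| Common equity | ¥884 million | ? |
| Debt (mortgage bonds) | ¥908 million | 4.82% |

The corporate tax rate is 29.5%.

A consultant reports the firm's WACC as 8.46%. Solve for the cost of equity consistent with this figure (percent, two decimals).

13.66%

Total capital V = 884 + 908 = 1792.
Equity weight = 884/1792 = 0.4933.
Mortgage bonds weight = 908/1792 = 0.5067.
Debt contribution = 0.5067 × 4.82% × (1 − 29.5%) = 1.7218%.
Required equity contribution = 8.46% − 1.7218% = 6.7382%.
Re = 6.7382% / 0.4933 = 13.6593%.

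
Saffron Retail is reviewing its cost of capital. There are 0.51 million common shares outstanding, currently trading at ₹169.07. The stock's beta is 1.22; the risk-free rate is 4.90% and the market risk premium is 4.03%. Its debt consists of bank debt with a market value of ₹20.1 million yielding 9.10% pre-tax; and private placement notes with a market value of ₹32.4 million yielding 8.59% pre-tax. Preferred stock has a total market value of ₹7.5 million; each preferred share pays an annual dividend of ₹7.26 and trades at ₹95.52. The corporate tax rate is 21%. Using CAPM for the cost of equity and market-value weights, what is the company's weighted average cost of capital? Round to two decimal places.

8.67%

Cost of equity via CAPM: Re = 4.9% + 1.22 × 4.03% = 9.8166%.
Cost of preferred: Rp = 7.26 / 95.52 = 7.6005%.
Market value of equity E = 169.07 × 0.51m = 86.2257m.
Total capital V = 86.2257 + 7.5 + 20.1 + 32.4 = 146.2257.
Equity: weight = 86.2257/146.2257 = 0.5897; cost = 9.8166%.
Preferred: weight = 7.5/146.2257 = 0.0513; cost = 7.6005%.
Bank debt: weight = 20.1/146.2257 = 0.1375; after-tax cost = 9.1% × (1 − 21%) = 7.1890%.
Private placement notes: weight = 32.4/146.2257 = 0.2216; after-tax cost = 8.59% × (1 − 21%) = 6.7861%.
WACC = 0.5897 × 9.8166% + 0.0513 × 7.6005% + 0.1375 × 7.1890% + 0.2216 × 6.7861% = 8.6703%.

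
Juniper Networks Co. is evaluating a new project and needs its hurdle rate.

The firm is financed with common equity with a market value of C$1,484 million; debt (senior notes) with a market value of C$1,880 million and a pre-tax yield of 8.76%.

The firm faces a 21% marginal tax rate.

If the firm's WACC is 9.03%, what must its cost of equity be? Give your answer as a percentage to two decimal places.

Total capital V = 1484 + 1880 = 3364.
Equity weight = 1484/3364 = 0.4411.
Senior notes weight = 1880/3364 = 0.5589.
Debt contribution = 0.5589 × 8.76% × (1 − 21%) = 3.8675%.
Required equity contribution = 9.03% − 3.8675% = 5.1625%.
Re = 5.1625% / 0.4411 = 11.7025%.

11.70%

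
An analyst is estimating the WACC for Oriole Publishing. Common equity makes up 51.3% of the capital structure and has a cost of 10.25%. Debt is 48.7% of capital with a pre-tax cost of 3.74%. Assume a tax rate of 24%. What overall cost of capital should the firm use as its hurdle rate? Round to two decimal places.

6.64%

After-tax cost of debt = 3.74% × (1 − 24%) = 2.8424%.
WACC = 0.513 × 10.2500% + 0.487 × 2.8424% = 6.6425%.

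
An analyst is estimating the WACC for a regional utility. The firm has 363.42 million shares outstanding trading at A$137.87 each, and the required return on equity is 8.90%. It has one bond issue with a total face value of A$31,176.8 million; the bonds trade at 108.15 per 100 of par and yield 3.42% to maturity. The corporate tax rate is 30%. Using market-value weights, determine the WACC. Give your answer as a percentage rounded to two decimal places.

Market value of equity E = 137.87 × 363.42m = 50104.7154m. Market value of debt D = 31176.8m × 108.15/100 = 33717.7092m.
Total capital V = 50104.7154 + 33717.7092 = 83822.4246.
Equity: weight = 50104.7154/83822.4246 = 0.5977; cost = 8.9%.
Bonds outstanding: weight = 33717.7092/83822.4246 = 0.4023; after-tax cost = 3.42% × (1 − 30%) = 2.3940%.
WACC = 0.5977 × 8.9000% + 0.4023 × 2.3940% = 6.2830%.

6.28%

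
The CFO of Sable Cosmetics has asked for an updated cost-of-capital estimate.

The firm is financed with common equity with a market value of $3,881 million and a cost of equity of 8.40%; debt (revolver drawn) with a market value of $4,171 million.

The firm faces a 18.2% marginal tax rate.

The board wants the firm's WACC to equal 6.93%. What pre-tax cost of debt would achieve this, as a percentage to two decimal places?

Total capital V = 3881 + 4171 = 8052.
Equity weight = 3881/8052 = 0.4820.
Revolver drawn weight = 4171/8052 = 0.5180.
Equity contribution = 0.4820 × 8.4% = 4.0487%.
Remaining for debt = 6.93% − 4.0487% = 2.8813%.
Rd × (1 − 18.2%) × 0.5180 = 2.8813%  ⇒  Rd = 6.7998%.

6.80%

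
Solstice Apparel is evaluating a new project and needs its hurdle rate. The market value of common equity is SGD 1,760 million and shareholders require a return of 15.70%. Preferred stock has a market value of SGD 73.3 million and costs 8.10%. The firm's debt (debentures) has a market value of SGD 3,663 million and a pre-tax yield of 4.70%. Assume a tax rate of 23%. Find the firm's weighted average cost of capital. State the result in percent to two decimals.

7.55%

Total capital V = 1760 + 73.3 + 3663 = 5496.3.
Equity: weight = 1760/5496.3 = 0.3202; cost = 15.7%.
Preferred: weight = 73.3/5496.3 = 0.0133; cost = 8.1%.
Debentures: weight = 3663/5496.3 = 0.6664; after-tax cost = 4.7% × (1 − 23%) = 3.6190%.
WACC = 0.3202 × 15.7000% + 0.0133 × 8.1000% + 0.6664 × 3.6190% = 7.5473%.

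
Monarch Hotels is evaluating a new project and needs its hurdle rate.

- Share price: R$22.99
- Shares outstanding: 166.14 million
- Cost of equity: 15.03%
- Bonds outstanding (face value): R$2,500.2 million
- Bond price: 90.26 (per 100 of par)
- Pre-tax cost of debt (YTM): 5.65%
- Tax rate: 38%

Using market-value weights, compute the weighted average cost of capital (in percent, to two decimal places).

Market value of equity E = 22.99 × 166.14m = 3819.5586m. Market value of debt D = 2500.2m × 90.26/100 = 2256.68052m.
Total capital V = 3819.5586 + 2256.68052 = 6076.23912.
Equity: weight = 3819.5586/6076.23912 = 0.6286; cost = 15.03%.
Bonds outstanding: weight = 2256.68052/6076.23912 = 0.3714; after-tax cost = 5.65% × (1 − 38%) = 3.5030%.
WACC = 0.6286 × 15.0300% + 0.3714 × 3.5030% = 10.7489%.

10.75%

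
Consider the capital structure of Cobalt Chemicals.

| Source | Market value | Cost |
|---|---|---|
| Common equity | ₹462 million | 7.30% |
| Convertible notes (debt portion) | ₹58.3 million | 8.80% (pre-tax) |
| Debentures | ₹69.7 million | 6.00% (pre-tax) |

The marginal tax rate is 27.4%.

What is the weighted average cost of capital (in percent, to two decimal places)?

Total capital V = 462 + 58.3 + 69.7 = 590.
Equity: weight = 462/590 = 0.7831; cost = 7.3%.
Convertible notes (debt portion): weight = 58.3/590 = 0.0988; after-tax cost = 8.8% × (1 − 27.4%) = 6.3888%.
Debentures: weight = 69.7/590 = 0.1181; after-tax cost = 6% × (1 − 27.4%) = 4.3560%.
WACC = 0.7831 × 7.3000% + 0.0988 × 6.3888% + 0.1181 × 4.3560% = 6.8622%.

6.86%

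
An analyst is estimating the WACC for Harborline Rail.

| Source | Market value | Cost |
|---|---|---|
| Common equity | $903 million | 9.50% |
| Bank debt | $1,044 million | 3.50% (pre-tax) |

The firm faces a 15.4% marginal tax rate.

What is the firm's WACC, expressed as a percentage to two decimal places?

5.99%

Total capital V = 903 + 1044 = 1947.
Equity: weight = 903/1947 = 0.4638; cost = 9.5%.
Bank debt: weight = 1044/1947 = 0.5362; after-tax cost = 3.5% × (1 − 15.4%) = 2.9610%.
WACC = 0.4638 × 9.5000% + 0.5362 × 2.9610% = 5.9937%.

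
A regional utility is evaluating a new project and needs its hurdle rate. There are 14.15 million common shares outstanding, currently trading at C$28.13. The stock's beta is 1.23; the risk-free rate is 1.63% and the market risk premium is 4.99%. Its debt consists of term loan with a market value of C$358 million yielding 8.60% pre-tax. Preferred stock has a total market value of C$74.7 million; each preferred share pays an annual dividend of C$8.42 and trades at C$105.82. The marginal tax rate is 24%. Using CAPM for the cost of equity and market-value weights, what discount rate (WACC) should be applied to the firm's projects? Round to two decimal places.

Cost of equity via CAPM: Re = 1.63% + 1.23 × 4.99% = 7.7677%.
Cost of preferred: Rp = 8.42 / 105.82 = 7.9569%.
Market value of equity E = 28.13 × 14.15m = 398.0395m.
Total capital V = 398.0395 + 74.7 + 358 = 830.7395.
Equity: weight = 398.0395/830.7395 = 0.4791; cost = 7.7677%.
Preferred: weight = 74.7/830.7395 = 0.0899; cost = 7.9569%.
Term loan: weight = 358/830.7395 = 0.4309; after-tax cost = 8.6% × (1 − 24%) = 6.5360%.
WACC = 0.4791 × 7.7677% + 0.0899 × 7.9569% + 0.4309 × 6.5360% = 7.2539%.

7.25%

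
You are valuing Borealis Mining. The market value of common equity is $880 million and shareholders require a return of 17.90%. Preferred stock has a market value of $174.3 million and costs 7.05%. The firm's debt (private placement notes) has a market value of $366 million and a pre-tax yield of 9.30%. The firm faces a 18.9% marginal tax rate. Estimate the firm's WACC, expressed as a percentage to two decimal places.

Total capital V = 880 + 174.3 + 366 = 1420.3.
Equity: weight = 880/1420.3 = 0.6196; cost = 17.9%.
Preferred: weight = 174.3/1420.3 = 0.1227; cost = 7.05%.
Private placement notes: weight = 366/1420.3 = 0.2577; after-tax cost = 9.3% × (1 − 18.9%) = 7.5423%.
WACC = 0.6196 × 17.9000% + 0.1227 × 7.0500% + 0.2577 × 7.5423% = 13.8994%.

13.90%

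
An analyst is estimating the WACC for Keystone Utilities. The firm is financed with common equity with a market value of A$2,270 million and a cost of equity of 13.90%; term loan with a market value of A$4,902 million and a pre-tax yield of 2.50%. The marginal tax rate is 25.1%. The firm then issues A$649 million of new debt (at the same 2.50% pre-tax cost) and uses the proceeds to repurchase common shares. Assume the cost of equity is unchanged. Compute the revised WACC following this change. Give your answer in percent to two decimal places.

4.59%

After the change:
Total capital V = 1621 + 5551 = 7172.
Equity: weight = 1621/7172 = 0.2260; cost = 13.9%.
Term loan: weight = 5551/7172 = 0.7740; after-tax cost = 2.5% × (1 − 25.1%) = 1.8725%.
WACC = 0.2260 × 13.9000% + 0.7740 × 1.8725% = 4.5909%.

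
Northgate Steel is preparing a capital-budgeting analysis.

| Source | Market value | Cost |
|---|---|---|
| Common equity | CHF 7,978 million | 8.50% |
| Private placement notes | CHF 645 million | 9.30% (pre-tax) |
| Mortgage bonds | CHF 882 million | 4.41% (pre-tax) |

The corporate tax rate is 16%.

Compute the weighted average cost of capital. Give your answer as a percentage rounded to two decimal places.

8.01%

Total capital V = 7978 + 645 + 882 = 9505.
Equity: weight = 7978/9505 = 0.8393; cost = 8.5%.
Private placement notes: weight = 645/9505 = 0.0679; after-tax cost = 9.3% × (1 − 16%) = 7.8120%.
Mortgage bonds: weight = 882/9505 = 0.0928; after-tax cost = 4.41% × (1 − 16%) = 3.7044%.
WACC = 0.8393 × 8.5000% + 0.0679 × 7.8120% + 0.0928 × 3.7044% = 8.0083%.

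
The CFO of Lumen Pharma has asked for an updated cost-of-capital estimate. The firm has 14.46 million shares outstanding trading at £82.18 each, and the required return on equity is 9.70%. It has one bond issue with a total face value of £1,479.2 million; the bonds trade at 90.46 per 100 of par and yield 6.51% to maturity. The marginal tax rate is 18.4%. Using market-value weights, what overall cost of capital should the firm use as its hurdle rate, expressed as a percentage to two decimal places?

Market value of equity E = 82.18 × 14.46m = 1188.3228m. Market value of debt D = 1479.2m × 90.46/100 = 1338.08432m.
Total capital V = 1188.3228 + 1338.08432 = 2526.40712.
Equity: weight = 1188.3228/2526.40712 = 0.4704; cost = 9.7%.
Bonds outstanding: weight = 1338.08432/2526.40712 = 0.5296; after-tax cost = 6.51% × (1 − 18.4%) = 5.3122%.
WACC = 0.4704 × 9.7000% + 0.5296 × 5.3122% = 7.3760%.

7.38%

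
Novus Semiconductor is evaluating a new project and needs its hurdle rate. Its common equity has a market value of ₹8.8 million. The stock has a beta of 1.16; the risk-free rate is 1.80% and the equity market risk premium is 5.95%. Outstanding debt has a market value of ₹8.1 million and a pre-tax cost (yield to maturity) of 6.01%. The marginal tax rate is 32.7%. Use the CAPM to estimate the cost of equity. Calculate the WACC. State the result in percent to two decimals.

6.47%

Cost of equity via CAPM: Re = 1.8% + 1.16 × 5.95% = 8.7020%.
Total capital V = 8.8 + 8.1 = 16.9.
Equity: weight = 8.8/16.9 = 0.5207; cost = 8.702%.
Debt: weight = 8.1/16.9 = 0.4793; after-tax cost = 6.01% × (1 − 32.7%) = 4.0447%.
WACC = 0.5207 × 8.7020% + 0.4793 × 4.0447% = 6.4698%.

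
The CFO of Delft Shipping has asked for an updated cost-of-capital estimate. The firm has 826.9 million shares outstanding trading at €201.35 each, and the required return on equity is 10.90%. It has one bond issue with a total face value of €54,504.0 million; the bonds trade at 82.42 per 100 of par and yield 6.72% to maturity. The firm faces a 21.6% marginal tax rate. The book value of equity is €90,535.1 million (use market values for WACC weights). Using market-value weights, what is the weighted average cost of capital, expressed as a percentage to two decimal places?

Market value of equity E = 201.35 × 826.9m = 166496.315m. Market value of debt D = 54504m × 82.42/100 = 44922.1968m.
Total capital V = 166496.315 + 44922.1968 = 211418.5118.
Equity: weight = 166496.315/211418.5118 = 0.7875; cost = 10.9%.
Bonds outstanding: weight = 44922.1968/211418.5118 = 0.2125; after-tax cost = 6.72% × (1 − 21.6%) = 5.2685%.
WACC = 0.7875 × 10.9000% + 0.2125 × 5.2685% = 9.7034%.

9.70%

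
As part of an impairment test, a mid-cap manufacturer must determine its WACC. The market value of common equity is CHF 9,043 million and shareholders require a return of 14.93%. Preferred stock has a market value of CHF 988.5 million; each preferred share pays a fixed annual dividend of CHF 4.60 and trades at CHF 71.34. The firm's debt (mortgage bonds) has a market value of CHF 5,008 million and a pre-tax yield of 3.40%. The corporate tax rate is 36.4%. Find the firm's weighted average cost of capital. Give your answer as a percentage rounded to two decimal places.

10.12%

Cost of preferred: Rp = 4.6 / 71.34 = 6.4480%.
Total capital V = 9043 + 988.5 + 5008 = 15039.5.
Equity: weight = 9043/15039.5 = 0.6013; cost = 14.93%.
Preferred: weight = 988.5/15039.5 = 0.0657; cost = 6.448%.
Mortgage bonds: weight = 5008/15039.5 = 0.3330; after-tax cost = 3.4% × (1 − 36.4%) = 2.1624%.
WACC = 0.6013 × 14.9300% + 0.0657 × 6.4480% + 0.3330 × 2.1624% = 10.1210%.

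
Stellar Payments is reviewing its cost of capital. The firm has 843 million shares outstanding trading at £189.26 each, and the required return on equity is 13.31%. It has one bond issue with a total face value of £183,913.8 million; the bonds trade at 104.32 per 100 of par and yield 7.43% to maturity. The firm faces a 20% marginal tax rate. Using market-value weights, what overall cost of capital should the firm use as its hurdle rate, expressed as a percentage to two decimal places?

Market value of equity E = 189.26 × 843m = 159546.18m. Market value of debt D = 183913.8m × 104.32/100 = 191858.87616m.
Total capital V = 159546.18 + 191858.87616 = 351405.05616.
Equity: weight = 159546.18/351405.05616 = 0.4540; cost = 13.31%.
Bonds outstanding: weight = 191858.87616/351405.05616 = 0.5460; after-tax cost = 7.43% × (1 − 20%) = 5.9440%.
WACC = 0.4540 × 13.3100% + 0.5460 × 5.9440% = 9.2883%.

9.29%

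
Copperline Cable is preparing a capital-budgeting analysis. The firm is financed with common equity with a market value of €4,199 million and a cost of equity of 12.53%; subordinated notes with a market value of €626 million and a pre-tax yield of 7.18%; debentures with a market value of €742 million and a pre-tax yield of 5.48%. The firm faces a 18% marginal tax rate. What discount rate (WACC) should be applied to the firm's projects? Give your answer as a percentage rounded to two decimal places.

Total capital V = 4199 + 626 + 742 = 5567.
Equity: weight = 4199/5567 = 0.7543; cost = 12.53%.
Subordinated notes: weight = 626/5567 = 0.1124; after-tax cost = 7.18% × (1 − 18%) = 5.8876%.
Debentures: weight = 742/5567 = 0.1333; after-tax cost = 5.48% × (1 − 18%) = 4.4936%.
WACC = 0.7543 × 12.5300% + 0.1124 × 5.8876% + 0.1333 × 4.4936% = 10.7119%.

10.71%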